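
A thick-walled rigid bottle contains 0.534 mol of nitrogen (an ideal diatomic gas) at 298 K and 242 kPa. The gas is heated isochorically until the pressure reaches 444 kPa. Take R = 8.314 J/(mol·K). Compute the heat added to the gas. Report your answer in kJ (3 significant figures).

Constant volume ⇒ W = 0, so Q = ΔU = nCᵥΔT with Cᵥ = 5R/2 = 20.79 J/(mol·K).
At constant V, T₂/T₁ = P₂/P₁ ⇒ ΔT = T₁(P₂/P₁ − 1) = 298·(444/242 − 1) = 248.7 K.
ΔU = (0.534)(20.79)(248.7) = 2761 J.

Q ≈ 2.76 kJ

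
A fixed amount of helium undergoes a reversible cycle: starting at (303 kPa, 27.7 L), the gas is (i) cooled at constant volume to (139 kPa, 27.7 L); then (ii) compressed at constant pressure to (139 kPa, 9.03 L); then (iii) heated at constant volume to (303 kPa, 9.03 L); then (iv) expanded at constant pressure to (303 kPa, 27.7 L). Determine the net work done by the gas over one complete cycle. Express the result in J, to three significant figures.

W_net ≈ 3060 J

Constant-volume legs do no work.
W(ii) = (139)(9.03 − 27.7) = -2595 J; W(iv) = (303)(27.7 − 9.03) = 5657 J.
W_net = -2595 + 5657 = 3062 J (the clockwise enclosed area).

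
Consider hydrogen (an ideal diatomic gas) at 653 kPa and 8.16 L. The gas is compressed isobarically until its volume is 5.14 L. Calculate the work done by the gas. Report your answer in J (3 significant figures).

Isobaric: W = P ΔV.
W = (653 kPa)(5.14 − 8.16 L) = (653)(-3.02) = -1972 J.

W ≈ -1970 J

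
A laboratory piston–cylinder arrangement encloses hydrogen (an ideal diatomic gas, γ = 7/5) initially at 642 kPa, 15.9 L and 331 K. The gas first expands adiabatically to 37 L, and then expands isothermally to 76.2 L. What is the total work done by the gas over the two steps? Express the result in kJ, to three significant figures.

Step 1 (adiabatic): W = (P₁V₁ − P₂V₂)/(γ−1) = (10208 − 7281)/0.4 = 7316 J.
After step 1: P = 196.8 kPa, V = 37 L, T = 236.1 K.
Step 2 (isothermal): W = P₁V₁ ln(V₂/V₁) = (7281) ln(76.2/37) = 5260 J.
W_total = 7316 + 5260 = 12577 J.

W_total ≈ 12.6 kJ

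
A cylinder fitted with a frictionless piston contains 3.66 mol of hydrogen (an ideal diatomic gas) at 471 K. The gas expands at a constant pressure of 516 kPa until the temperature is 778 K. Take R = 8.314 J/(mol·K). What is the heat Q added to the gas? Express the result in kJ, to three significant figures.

Q ≈ 32.7 kJ

Isobaric: W = nRΔT = (3.66)(8.314)(307) = 9342 J.
ΔU = nCᵥΔT with Cᵥ = 5R/2: ΔU = (3.66)(20.79)(307) = 23354 J.
Q = ΔU + W = 23354 + 9342 = 32696 J.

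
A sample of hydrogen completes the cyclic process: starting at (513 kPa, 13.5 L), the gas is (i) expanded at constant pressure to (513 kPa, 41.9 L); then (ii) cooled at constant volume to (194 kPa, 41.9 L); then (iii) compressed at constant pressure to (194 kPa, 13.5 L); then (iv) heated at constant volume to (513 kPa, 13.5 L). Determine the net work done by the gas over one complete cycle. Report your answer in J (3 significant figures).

Constant-volume legs do no work.
W(i) = (513)(41.9 − 13.5) = 14569 J; W(iii) = (194)(13.5 − 41.9) = -5510 J.
W_net = 14569 − 5510 = 9060 J (the clockwise enclosed area).

W_net ≈ 9060 J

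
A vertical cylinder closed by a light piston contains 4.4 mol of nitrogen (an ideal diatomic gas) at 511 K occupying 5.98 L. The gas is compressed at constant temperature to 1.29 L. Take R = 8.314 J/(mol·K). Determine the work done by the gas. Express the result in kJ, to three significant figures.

Isothermal: W = nRT ln(V₂/V₁).
W = (4.4)(8.314)(511) × ln(1.29/5.98)
  = 18693 × -1.534
W_by_gas = -28671 J.

W ≈ -28.7 kJ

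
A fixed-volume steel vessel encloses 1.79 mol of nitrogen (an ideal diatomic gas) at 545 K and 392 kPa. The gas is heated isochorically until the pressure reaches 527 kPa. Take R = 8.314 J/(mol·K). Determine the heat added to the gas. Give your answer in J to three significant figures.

Constant volume ⇒ W = 0, so Q = ΔU = nCᵥΔT with Cᵥ = 5R/2 = 20.79 J/(mol·K).
At constant V, T₂/T₁ = P₂/P₁ ⇒ ΔT = T₁(P₂/P₁ − 1) = 545·(527/392 − 1) = 187.7 K.
ΔU = (1.79)(20.79)(187.7) = 6983 J.

Q ≈ 6980 J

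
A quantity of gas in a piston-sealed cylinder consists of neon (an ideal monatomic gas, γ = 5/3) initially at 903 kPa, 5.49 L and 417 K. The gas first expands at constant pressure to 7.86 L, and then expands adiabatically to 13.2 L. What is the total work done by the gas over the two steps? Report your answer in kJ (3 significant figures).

W_total ≈ 5.25 kJ

Step 1 (isobaric): W = PΔV = (903 kPa)(7.86 − 5.49 L) = 2140 J.
After step 1: P = 903 kPa, V = 7.86 L, T = 597 K.
Step 2 (adiabatic): W = (P₁V₁ − P₂V₂)/(γ−1) = (7098 − 5024)/0.667 = 3111 J.
W_total = 2140 + 3111 = 5251 J.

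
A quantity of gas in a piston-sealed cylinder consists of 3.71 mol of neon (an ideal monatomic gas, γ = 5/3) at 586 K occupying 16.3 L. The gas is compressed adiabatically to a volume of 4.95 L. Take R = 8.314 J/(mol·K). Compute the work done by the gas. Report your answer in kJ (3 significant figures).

W ≈ -32.9 kJ

Adiabatic: TV^(γ−1) = const with γ = 5/3.
T₂ = T₁ (V₁/V₂)^(γ−1) = 586 × (16.3/4.95)^0.667 = 586 × 2.213 = 1297 K.
W_by = nCᵥ(T₁ − T₂) = (3.71)(12.47)(586 − 1297) = -32898 J.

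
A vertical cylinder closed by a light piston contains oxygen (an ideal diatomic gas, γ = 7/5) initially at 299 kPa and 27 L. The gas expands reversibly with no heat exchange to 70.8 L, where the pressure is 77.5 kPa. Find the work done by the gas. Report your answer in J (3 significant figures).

Adiabatic: W = (P₁V₁ − P₂V₂)/(γ − 1) with γ = 7/5.
P₁V₁ = 8073 J, P₂V₂ = 5487 J.
W = (8073 − 5487) / 0.4 = 6465 J.

W ≈ 6470 J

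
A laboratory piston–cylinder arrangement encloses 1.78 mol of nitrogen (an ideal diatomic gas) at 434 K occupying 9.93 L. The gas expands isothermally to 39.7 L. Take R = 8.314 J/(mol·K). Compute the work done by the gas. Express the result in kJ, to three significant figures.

Isothermal: W = nRT ln(V₂/V₁).
W = (1.78)(8.314)(434) × ln(39.7/9.93)
  = 6423 × 1.386
W_by_gas = 8901 J.

W ≈ 8.90 kJ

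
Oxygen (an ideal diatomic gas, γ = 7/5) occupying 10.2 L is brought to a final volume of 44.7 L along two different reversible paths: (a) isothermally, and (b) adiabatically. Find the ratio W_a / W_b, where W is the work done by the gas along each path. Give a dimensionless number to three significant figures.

W_a / W_b ≈ 1.32

Path (a) isothermal: W = P₁V₁ ln(V₂/V₁) → W_a/(P₁V₁) = 1.478.
Path (b) adiabatic: W = P₁V₁(1 − (V₁/V₂)^(γ−1))/(γ−1) → W_b/(P₁V₁) = 1.116.
W_a / W_b = 1.478 / 1.116 = 1.324.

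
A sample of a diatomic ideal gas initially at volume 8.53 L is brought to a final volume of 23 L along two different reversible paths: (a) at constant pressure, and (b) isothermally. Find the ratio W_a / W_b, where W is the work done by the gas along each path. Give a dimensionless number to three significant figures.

W_a / W_b ≈ 1.71

Path (a) isobaric: W = P₁(V₂ − V₁) → W_a/(P₁V₁) = 1.696.
Path (b) isothermal: W = P₁V₁ ln(V₂/V₁) → W_b/(P₁V₁) = 0.9919.
W_a / W_b = 1.696 / 0.9919 = 1.71.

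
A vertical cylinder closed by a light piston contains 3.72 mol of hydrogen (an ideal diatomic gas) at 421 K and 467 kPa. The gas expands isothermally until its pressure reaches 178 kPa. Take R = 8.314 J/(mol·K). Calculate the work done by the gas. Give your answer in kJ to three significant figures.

W ≈ 12.6 kJ

Isothermal process: W = nRT ln(V₂/V₁) = nRT ln(P₁/P₂).
W = (3.72)(8.314)(421) × ln(467/178)
  = 13021 × ln(2.624) = 13021 × 0.9645
W_by_gas = 12559 J.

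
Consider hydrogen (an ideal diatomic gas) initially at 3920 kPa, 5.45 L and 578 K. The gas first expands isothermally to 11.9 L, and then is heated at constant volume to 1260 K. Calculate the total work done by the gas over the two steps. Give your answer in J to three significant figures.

W_total ≈ 16700 J

Step 1 (isothermal): W = P₁V₁ ln(V₂/V₁) = (21364) ln(11.9/5.45) = 16684 J.
Step 2 (isochoric): W = 0 (constant volume).
W_total = 16684 + 0 = 16684 J.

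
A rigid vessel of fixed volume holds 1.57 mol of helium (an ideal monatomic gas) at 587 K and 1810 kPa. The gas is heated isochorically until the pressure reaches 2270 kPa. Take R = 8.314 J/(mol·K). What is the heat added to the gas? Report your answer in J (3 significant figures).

Constant volume ⇒ W = 0, so Q = ΔU = nCᵥΔT with Cᵥ = 3R/2 = 12.47 J/(mol·K).
At constant V, T₂/T₁ = P₂/P₁ ⇒ ΔT = T₁(P₂/P₁ − 1) = 587·(2270/1810 − 1) = 149.2 K.
ΔU = (1.57)(12.47)(149.2) = 2921 J.

Q ≈ 2920 J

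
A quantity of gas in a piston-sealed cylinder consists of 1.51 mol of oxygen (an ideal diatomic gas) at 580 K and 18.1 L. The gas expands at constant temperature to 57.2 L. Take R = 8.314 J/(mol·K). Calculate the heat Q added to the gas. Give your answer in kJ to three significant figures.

Q ≈ 8.38 kJ

Isothermal ⇒ ΔU = 0, so Q = W = nRT ln(V₂/V₁).
Q = (1.51)(8.314)(580) ln(57.2/18.1) = 7281 × 1.151 = 8378 J.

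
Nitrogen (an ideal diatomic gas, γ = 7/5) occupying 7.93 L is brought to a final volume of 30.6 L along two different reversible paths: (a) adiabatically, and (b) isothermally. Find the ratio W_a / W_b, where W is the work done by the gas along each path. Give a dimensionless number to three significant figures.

Path (a) adiabatic: W = P₁V₁(1 − (V₁/V₂)^(γ−1))/(γ−1) → W_a/(P₁V₁) = 1.043.
Path (b) isothermal: W = P₁V₁ ln(V₂/V₁) → W_b/(P₁V₁) = 1.35.
W_a / W_b = 1.043 / 1.35 = 0.7726.

W_a / W_b ≈ 0.773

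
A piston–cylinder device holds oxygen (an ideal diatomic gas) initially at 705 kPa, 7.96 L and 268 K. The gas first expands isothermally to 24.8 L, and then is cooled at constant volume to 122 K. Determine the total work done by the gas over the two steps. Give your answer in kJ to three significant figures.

W_total ≈ 6.38 kJ

Step 1 (isothermal): W = P₁V₁ ln(V₂/V₁) = (5612) ln(24.8/7.96) = 6377 J.
Step 2 (isochoric): W = 0 (constant volume).
W_total = 6377 + 0 = 6377 J.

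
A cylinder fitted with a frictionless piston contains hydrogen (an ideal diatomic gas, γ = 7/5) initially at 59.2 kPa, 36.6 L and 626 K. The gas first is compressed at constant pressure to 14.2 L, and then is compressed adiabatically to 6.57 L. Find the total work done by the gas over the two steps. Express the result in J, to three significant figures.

Step 1 (isobaric): W = PΔV = (59.2 kPa)(14.2 − 36.6 L) = -1326 J.
After step 1: P = 59.2 kPa, V = 14.2 L, T = 242.9 K.
Step 2 (adiabatic): W = (P₁V₁ − P₂V₂)/(γ−1) = (840.6 − 1144)/0.4 = -758.9 J.
W_total = -1326 − 758.9 = -2085 J.

W_total ≈ -2080 J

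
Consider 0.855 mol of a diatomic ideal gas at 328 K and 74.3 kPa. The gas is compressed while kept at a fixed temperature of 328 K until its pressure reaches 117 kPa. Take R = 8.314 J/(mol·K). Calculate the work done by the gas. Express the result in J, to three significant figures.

W ≈ -1060 J

Isothermal process: W = nRT ln(V₂/V₁) = nRT ln(P₁/P₂).
W = (0.855)(8.314)(328) × ln(74.3/117)
  = 2332 × ln(0.635) = 2332 × -0.4541
W_by_gas = -1059 J.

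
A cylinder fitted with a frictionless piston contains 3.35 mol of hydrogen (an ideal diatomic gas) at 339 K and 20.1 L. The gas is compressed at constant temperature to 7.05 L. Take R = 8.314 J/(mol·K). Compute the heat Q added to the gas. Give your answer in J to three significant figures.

Q ≈ -9890 J

Isothermal ⇒ ΔU = 0, so Q = W = nRT ln(V₂/V₁).
Q = (3.35)(8.314)(339) ln(7.05/20.1) = 9442 × -1.048 = -9892 J.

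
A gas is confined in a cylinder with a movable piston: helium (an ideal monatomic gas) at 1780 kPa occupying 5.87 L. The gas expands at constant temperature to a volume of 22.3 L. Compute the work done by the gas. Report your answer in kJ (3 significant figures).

W ≈ 13.9 kJ

Isothermal: W = nRT ln(V₂/V₁) = P₁V₁ ln(V₂/V₁).
P₁V₁ = (1780 kPa)(5.87 L) = 10449 J.
W = 10449 × ln(22.3/5.87) = 10449 × 1.335
W_by_gas = 13946 J.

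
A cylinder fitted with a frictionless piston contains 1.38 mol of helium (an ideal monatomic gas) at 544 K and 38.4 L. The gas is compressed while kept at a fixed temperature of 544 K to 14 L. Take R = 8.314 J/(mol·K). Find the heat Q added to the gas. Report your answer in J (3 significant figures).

Isothermal ⇒ ΔU = 0, so Q = W = nRT ln(V₂/V₁).
Q = (1.38)(8.314)(544) ln(14/38.4) = 6241 × -1.009 = -6298 J.

Q ≈ -6300 J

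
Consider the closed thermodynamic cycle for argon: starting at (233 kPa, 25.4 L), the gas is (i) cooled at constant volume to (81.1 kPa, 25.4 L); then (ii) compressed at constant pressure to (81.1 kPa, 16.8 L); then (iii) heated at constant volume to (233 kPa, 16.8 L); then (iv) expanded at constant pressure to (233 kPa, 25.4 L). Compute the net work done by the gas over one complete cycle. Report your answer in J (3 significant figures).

Constant-volume legs do no work.
W(ii) = (81.1)(16.8 − 25.4) = -697.5 J; W(iv) = (233)(25.4 − 16.8) = 2004 J.
W_net = -697.5 + 2004 = 1306 J (the clockwise enclosed area).

W_net ≈ 1310 J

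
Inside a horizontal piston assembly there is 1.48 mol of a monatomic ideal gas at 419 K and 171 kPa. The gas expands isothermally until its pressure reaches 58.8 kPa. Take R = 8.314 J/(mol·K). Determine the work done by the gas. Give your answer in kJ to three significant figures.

Isothermal process: W = nRT ln(V₂/V₁) = nRT ln(P₁/P₂).
W = (1.48)(8.314)(419) × ln(171/58.8)
  = 5156 × ln(2.908) = 5156 × 1.068
W_by_gas = 5504 J.

W ≈ 5.50 kJ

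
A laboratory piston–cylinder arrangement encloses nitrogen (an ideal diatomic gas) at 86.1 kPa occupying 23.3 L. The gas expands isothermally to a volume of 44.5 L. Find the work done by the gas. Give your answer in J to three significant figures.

W ≈ 1300 J

Isothermal: W = nRT ln(V₂/V₁) = P₁V₁ ln(V₂/V₁).
P₁V₁ = (86.1 kPa)(23.3 L) = 2006 J.
W = 2006 × ln(44.5/23.3) = 2006 × 0.647
W_by_gas = 1298 J.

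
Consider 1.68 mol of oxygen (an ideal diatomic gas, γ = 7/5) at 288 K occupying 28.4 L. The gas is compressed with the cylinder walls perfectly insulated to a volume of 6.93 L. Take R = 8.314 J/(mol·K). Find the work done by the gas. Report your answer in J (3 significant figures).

Adiabatic: TV^(γ−1) = const with γ = 7/5.
T₂ = T₁ (V₁/V₂)^(γ−1) = 288 × (28.4/6.93)^0.4 = 288 × 1.758 = 506.3 K.
W_by = nCᵥ(T₁ − T₂) = (1.68)(20.79)(288 − 506.3) = -7624 J.

W ≈ -7620 J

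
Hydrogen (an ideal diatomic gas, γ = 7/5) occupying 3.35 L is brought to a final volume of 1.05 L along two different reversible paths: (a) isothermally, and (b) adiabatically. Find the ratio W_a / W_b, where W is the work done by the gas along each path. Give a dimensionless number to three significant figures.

W_a / W_b ≈ 0.786

Path (a) isothermal: W = P₁V₁ ln(V₂/V₁) → W_a/(P₁V₁) = -1.16.
Path (b) adiabatic: W = P₁V₁(1 − (V₁/V₂)^(γ−1))/(γ−1) → W_b/(P₁V₁) = -1.476.
W_a / W_b = -1.16 / -1.476 = 0.7858.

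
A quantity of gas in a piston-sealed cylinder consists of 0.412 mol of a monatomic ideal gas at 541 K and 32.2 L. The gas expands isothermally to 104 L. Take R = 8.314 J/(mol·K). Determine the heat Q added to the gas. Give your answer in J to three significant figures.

Q ≈ 2170 J

Isothermal ⇒ ΔU = 0, so Q = W = nRT ln(V₂/V₁).
Q = (0.412)(8.314)(541) ln(104/32.2) = 1853 × 1.172 = 2173 J.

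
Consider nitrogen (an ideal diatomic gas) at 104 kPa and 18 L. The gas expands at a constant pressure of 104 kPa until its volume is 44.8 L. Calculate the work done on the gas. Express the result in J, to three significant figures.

Isobaric: W = P ΔV.
W = (104 kPa)(44.8 − 18 L) = (104)(26.8) = 2787 J.
Work on gas = −W_by = -2787 J.

W ≈ -2790 J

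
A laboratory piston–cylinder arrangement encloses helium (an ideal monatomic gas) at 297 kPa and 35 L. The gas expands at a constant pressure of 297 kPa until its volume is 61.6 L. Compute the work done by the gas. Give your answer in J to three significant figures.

W ≈ 7900 J

Isobaric: W = P ΔV.
W = (297 kPa)(61.6 − 35 L) = (297)(26.6) = 7900 J.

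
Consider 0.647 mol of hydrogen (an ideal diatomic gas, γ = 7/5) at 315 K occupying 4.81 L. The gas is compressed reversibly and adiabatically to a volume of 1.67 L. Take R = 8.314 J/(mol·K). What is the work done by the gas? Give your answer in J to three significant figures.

W ≈ -2230 J

Adiabatic: TV^(γ−1) = const with γ = 7/5.
T₂ = T₁ (V₁/V₂)^(γ−1) = 315 × (4.81/1.67)^0.4 = 315 × 1.527 = 480.9 K.
W_by = nCᵥ(T₁ − T₂) = (0.647)(20.79)(315 − 480.9) = -2231 J.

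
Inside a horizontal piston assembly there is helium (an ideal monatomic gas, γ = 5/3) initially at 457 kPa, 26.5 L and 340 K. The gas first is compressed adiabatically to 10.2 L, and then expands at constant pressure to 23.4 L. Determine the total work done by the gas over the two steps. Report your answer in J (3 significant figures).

Step 1 (adiabatic): W = (P₁V₁ − P₂V₂)/(γ−1) = (12110 − 22887)/0.667 = -16165 J.
After step 1: P = 2244 kPa, V = 10.2 L, T = 642.6 K.
Step 2 (isobaric): W = PΔV = (2244 kPa)(23.4 − 10.2 L) = 29619 J.
W_total = -16165 + 29619 = 13454 J.

W_total ≈ 13500 J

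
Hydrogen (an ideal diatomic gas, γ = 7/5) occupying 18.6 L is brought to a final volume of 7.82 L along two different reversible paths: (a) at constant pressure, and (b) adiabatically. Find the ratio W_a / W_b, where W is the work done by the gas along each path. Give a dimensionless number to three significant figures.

W_a / W_b ≈ 0.560

Path (a) isobaric: W = P₁(V₂ − V₁) → W_a/(P₁V₁) = -0.5796.
Path (b) adiabatic: W = P₁V₁(1 − (V₁/V₂)^(γ−1))/(γ−1) → W_b/(P₁V₁) = -1.036.
W_a / W_b = -0.5796 / -1.036 = 0.5596.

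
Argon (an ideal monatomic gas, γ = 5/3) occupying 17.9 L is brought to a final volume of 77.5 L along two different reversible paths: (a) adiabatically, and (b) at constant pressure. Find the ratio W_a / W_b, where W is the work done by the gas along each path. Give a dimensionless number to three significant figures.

Path (a) adiabatic: W = P₁V₁(1 − (V₁/V₂)^(γ−1))/(γ−1) → W_a/(P₁V₁) = 0.9353.
Path (b) isobaric: W = P₁(V₂ − V₁) → W_b/(P₁V₁) = 3.33.
W_a / W_b = 0.9353 / 3.33 = 0.2809.

W_a / W_b ≈ 0.281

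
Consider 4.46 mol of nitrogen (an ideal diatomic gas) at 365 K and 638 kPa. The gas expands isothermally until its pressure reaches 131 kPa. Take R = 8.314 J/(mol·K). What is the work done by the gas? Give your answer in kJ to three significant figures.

Isothermal process: W = nRT ln(V₂/V₁) = nRT ln(P₁/P₂).
W = (4.46)(8.314)(365) × ln(638/131)
  = 13534 × ln(4.87) = 13534 × 1.583
W_by_gas = 21427 J.

W ≈ 21.4 kJ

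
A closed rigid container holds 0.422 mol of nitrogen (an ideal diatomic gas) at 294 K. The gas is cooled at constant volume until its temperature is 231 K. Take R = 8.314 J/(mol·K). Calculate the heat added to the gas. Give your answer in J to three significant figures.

Constant volume ⇒ W = 0, so Q = ΔU = nCᵥΔT with Cᵥ = 5R/2 = 20.79 J/(mol·K).
ΔU = (0.422)(20.79)(231 − 294) = -552.6 J.

Q ≈ -553 J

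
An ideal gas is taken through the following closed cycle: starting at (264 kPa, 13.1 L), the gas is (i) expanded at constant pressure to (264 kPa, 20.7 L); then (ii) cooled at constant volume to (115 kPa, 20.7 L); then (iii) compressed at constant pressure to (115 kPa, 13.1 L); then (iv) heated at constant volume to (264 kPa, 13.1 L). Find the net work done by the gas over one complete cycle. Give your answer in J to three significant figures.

Constant-volume legs do no work.
W(i) = (264)(20.7 − 13.1) = 2006 J; W(iii) = (115)(13.1 − 20.7) = -874 J.
W_net = 2006 − 874 = 1132 J (the clockwise enclosed area).

W_net ≈ 1130 J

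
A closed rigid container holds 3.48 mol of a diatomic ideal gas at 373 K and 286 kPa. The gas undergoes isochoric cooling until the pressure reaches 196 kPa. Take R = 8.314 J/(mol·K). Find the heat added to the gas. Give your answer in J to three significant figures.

Constant volume ⇒ W = 0, so Q = ΔU = nCᵥΔT with Cᵥ = 5R/2 = 20.79 J/(mol·K).
At constant V, T₂/T₁ = P₂/P₁ ⇒ ΔT = T₁(P₂/P₁ − 1) = 373·(196/286 − 1) = -117.4 K.
ΔU = (3.48)(20.79)(-117.4) = -8490 J.

Q ≈ -8490 J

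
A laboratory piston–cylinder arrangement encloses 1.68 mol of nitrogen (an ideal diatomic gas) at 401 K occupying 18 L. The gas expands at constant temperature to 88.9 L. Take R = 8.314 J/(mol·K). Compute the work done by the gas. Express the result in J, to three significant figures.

Isothermal: W = nRT ln(V₂/V₁).
W = (1.68)(8.314)(401) × ln(88.9/18)
  = 5601 × 1.597
W_by_gas = 8946 J.

W ≈ 8950 J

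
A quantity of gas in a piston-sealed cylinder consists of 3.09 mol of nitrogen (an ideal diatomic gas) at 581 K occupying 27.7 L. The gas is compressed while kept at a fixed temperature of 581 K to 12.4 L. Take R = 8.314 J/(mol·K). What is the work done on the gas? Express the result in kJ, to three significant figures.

Isothermal: W = nRT ln(V₂/V₁).
W = (3.09)(8.314)(581) × ln(12.4/27.7)
  = 14926 × -0.8037
W_by_gas = -11997 J; work on gas = −W_by = 11997 J.

W ≈ 12.0 kJ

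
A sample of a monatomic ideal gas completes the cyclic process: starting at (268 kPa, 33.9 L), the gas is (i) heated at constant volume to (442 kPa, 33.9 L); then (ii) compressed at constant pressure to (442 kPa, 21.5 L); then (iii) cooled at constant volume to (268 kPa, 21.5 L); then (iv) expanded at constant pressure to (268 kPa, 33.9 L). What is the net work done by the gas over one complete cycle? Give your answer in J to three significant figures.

Constant-volume legs do no work.
W(ii) = (442)(21.5 − 33.9) = -5481 J; W(iv) = (268)(33.9 − 21.5) = 3323 J.
W_net = -5481 + 3323 = -2158 J (the counter-clockwise enclosed area).

W_net ≈ -2160 J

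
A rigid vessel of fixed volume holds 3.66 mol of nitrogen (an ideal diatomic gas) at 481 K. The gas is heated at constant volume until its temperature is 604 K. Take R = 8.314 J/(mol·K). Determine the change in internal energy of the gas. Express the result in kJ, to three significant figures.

Constant volume ⇒ W = 0, so Q = ΔU = nCᵥΔT with Cᵥ = 5R/2 = 20.79 J/(mol·K).
ΔU = (3.66)(20.79)(604 − 481) = 9357 J.

ΔU ≈ 9.36 kJ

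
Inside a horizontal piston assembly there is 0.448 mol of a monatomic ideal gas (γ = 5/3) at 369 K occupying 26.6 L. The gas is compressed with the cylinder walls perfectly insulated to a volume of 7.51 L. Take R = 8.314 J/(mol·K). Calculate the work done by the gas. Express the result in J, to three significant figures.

W ≈ -2730 J

Adiabatic: TV^(γ−1) = const with γ = 5/3.
T₂ = T₁ (V₁/V₂)^(γ−1) = 369 × (26.6/7.51)^0.667 = 369 × 2.324 = 857.4 K.
W_by = nCᵥ(T₁ − T₂) = (0.448)(12.47)(369 − 857.4) = -2729 J.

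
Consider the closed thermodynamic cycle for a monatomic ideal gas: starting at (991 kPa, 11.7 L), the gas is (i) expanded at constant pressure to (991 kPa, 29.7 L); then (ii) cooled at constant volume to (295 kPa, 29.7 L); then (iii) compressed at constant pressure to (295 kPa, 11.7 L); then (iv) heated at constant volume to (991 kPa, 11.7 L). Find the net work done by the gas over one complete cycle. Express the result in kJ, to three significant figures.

W_net ≈ 12.5 kJ

Constant-volume legs do no work.
W(i) = (991)(29.7 − 11.7) = 17838 J; W(iii) = (295)(11.7 − 29.7) = -5310 J.
W_net = 17838 − 5310 = 12528 J (the clockwise enclosed area).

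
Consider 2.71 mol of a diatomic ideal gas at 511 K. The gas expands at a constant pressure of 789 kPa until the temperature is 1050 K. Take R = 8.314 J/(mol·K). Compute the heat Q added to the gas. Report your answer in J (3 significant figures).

Q ≈ 42500 J

Isobaric: W = nRΔT = (2.71)(8.314)(539) = 12144 J.
ΔU = nCᵥΔT with Cᵥ = 5R/2: ΔU = (2.71)(20.79)(539) = 30360 J.
Q = ΔU + W = 30360 + 12144 = 42505 J.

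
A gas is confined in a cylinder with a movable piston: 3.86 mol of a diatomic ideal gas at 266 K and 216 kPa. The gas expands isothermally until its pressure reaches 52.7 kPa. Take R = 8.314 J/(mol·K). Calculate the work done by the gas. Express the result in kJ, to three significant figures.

Isothermal process: W = nRT ln(V₂/V₁) = nRT ln(P₁/P₂).
W = (3.86)(8.314)(266) × ln(216/52.7)
  = 8536 × ln(4.099) = 8536 × 1.411
W_by_gas = 12042 J.

W ≈ 12.0 kJ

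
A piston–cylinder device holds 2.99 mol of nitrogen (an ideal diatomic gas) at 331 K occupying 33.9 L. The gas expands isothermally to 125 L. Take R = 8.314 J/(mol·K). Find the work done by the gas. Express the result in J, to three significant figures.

Isothermal: W = nRT ln(V₂/V₁).
W = (2.99)(8.314)(331) × ln(125/33.9)
  = 8228 × 1.305
W_by_gas = 10737 J.

W ≈ 10700 J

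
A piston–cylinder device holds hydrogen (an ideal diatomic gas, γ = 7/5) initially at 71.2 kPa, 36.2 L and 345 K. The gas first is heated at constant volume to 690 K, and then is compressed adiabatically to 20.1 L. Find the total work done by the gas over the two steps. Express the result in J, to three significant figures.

W_total ≈ -3420 J

Step 1 (isochoric): W = 0 (constant volume).
After step 1: P = 142.4 kPa (V unchanged).
Step 2 (adiabatic): W = (P₁V₁ − P₂V₂)/(γ−1) = (5155 − 6523)/0.4 = -3419 J.
W_total = 0 − 3419 = -3419 J.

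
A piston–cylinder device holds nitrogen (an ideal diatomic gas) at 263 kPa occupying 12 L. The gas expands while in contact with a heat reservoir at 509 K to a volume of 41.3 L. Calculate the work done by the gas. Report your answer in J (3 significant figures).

Isothermal: W = nRT ln(V₂/V₁) = P₁V₁ ln(V₂/V₁).
P₁V₁ = (263 kPa)(12 L) = 3156 J.
W = 3156 × ln(41.3/12) = 3156 × 1.236
W_by_gas = 3901 J.

W ≈ 3900 J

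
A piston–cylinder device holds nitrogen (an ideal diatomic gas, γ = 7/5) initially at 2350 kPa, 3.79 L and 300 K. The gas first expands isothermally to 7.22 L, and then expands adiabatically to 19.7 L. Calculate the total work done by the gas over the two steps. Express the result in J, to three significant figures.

W_total ≈ 13100 J

Step 1 (isothermal): W = P₁V₁ ln(V₂/V₁) = (8906) ln(7.22/3.79) = 5740 J.
After step 1: P = 1234 kPa, V = 7.22 L, T = 300 K.
Step 2 (adiabatic): W = (P₁V₁ − P₂V₂)/(γ−1) = (8906 − 5961)/0.4 = 7363 J.
W_total = 5740 + 7363 = 13103 J.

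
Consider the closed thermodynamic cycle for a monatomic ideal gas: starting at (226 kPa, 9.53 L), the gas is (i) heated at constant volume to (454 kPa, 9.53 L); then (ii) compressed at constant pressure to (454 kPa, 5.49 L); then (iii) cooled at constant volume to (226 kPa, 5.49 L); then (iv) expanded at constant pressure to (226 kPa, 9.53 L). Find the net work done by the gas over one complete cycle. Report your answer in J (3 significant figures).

W_net ≈ -921 J

Constant-volume legs do no work.
W(ii) = (454)(5.49 − 9.53) = -1834 J; W(iv) = (226)(9.53 − 5.49) = 913 J.
W_net = -1834 + 913 = -921.1 J (the counter-clockwise enclosed area).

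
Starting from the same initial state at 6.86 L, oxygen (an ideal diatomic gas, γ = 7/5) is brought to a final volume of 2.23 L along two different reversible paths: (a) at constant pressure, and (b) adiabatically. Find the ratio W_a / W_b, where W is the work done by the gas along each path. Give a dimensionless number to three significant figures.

W_a / W_b ≈ 0.476

Path (a) isobaric: W = P₁(V₂ − V₁) → W_a/(P₁V₁) = -0.6749.
Path (b) adiabatic: W = P₁V₁(1 − (V₁/V₂)^(γ−1))/(γ−1) → W_b/(P₁V₁) = -1.419.
W_a / W_b = -0.6749 / -1.419 = 0.4757.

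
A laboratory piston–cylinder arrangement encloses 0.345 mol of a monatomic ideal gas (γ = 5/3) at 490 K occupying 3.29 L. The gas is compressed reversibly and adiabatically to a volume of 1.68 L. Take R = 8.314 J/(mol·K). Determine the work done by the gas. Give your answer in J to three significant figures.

Adiabatic: TV^(γ−1) = const with γ = 5/3.
T₂ = T₁ (V₁/V₂)^(γ−1) = 490 × (3.29/1.68)^0.667 = 490 × 1.565 = 767 K.
W_by = nCᵥ(T₁ − T₂) = (0.345)(12.47)(490 − 767) = -1192 J.

W ≈ -1190 J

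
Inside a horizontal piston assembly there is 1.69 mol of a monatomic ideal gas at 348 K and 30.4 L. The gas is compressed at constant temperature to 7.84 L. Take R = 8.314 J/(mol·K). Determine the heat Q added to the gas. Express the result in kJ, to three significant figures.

Isothermal ⇒ ΔU = 0, so Q = W = nRT ln(V₂/V₁).
Q = (1.69)(8.314)(348) ln(7.84/30.4) = 4890 × -1.355 = -6626 J.

Q ≈ -6.63 kJ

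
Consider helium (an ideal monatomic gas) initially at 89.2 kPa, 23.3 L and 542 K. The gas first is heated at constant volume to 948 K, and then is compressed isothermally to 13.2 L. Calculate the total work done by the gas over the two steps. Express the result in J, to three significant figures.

W_total ≈ -2070 J

Step 1 (isochoric): W = 0 (constant volume).
After step 1: P = 156 kPa (V unchanged).
Step 2 (isothermal): W = P₁V₁ ln(V₂/V₁) = (3635) ln(13.2/23.3) = -2066 J.
W_total = 0 − 2066 = -2066 J.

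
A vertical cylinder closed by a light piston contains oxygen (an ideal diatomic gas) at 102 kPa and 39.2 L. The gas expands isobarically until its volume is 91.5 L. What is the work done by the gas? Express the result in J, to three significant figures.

Isobaric: W = P ΔV.
W = (102 kPa)(91.5 − 39.2 L) = (102)(52.3) = 5335 J.

W ≈ 5330 J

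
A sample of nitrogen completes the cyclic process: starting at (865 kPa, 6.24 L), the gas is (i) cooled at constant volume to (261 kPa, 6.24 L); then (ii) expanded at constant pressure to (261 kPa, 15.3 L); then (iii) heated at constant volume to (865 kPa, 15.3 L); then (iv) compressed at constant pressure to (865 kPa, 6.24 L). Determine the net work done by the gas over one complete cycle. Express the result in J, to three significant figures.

W_net ≈ -5470 J

Constant-volume legs do no work.
W(ii) = (261)(15.3 − 6.24) = 2365 J; W(iv) = (865)(6.24 − 15.3) = -7837 J.
W_net = 2365 − 7837 = -5472 J (the counter-clockwise enclosed area).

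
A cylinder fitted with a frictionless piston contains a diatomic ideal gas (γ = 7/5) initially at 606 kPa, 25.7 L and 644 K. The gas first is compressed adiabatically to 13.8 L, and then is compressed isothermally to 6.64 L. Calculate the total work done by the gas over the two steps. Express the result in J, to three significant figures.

W_total ≈ -25600 J

Step 1 (adiabatic): W = (P₁V₁ − P₂V₂)/(γ−1) = (15574 − 19972)/0.4 = -10995 J.
After step 1: P = 1447 kPa, V = 13.8 L, T = 825.9 K.
Step 2 (isothermal): W = P₁V₁ ln(V₂/V₁) = (19972) ln(6.64/13.8) = -14611 J.
W_total = -10995 − 14611 = -25606 J.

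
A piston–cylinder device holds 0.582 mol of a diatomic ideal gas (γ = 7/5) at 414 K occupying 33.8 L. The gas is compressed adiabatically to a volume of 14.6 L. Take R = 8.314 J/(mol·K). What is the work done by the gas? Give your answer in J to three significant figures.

Adiabatic: TV^(γ−1) = const with γ = 7/5.
T₂ = T₁ (V₁/V₂)^(γ−1) = 414 × (33.8/14.6)^0.4 = 414 × 1.399 = 579.2 K.
W_by = nCᵥ(T₁ − T₂) = (0.582)(20.79)(414 − 579.2) = -1998 J.

W ≈ -2000 J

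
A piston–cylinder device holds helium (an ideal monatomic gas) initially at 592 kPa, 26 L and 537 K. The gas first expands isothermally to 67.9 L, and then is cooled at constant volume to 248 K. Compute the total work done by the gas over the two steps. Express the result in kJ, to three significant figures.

W_total ≈ 14.8 kJ

Step 1 (isothermal): W = P₁V₁ ln(V₂/V₁) = (15392) ln(67.9/26) = 14775 J.
Step 2 (isochoric): W = 0 (constant volume).
W_total = 14775 + 0 = 14775 J.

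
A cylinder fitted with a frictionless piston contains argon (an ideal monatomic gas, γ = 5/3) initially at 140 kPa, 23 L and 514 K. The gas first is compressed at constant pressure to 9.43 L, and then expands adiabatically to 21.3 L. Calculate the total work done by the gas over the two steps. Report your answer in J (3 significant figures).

Step 1 (isobaric): W = PΔV = (140 kPa)(9.43 − 23 L) = -1900 J.
After step 1: P = 140 kPa, V = 9.43 L, T = 210.7 K.
Step 2 (adiabatic): W = (P₁V₁ − P₂V₂)/(γ−1) = (1320 − 766.9)/0.667 = 830 J.
W_total = -1900 + 830 = -1070 J.

W_total ≈ -1070 J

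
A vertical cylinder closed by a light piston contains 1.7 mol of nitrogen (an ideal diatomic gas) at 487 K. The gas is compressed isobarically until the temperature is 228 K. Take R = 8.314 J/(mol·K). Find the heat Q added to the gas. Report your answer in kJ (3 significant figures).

Q ≈ -12.8 kJ

Isobaric: W = nRΔT = (1.7)(8.314)(-259) = -3661 J.
ΔU = nCᵥΔT with Cᵥ = 5R/2: ΔU = (1.7)(20.79)(-259) = -9152 J.
Q = ΔU + W = -9152 − 3661 = -12812 J.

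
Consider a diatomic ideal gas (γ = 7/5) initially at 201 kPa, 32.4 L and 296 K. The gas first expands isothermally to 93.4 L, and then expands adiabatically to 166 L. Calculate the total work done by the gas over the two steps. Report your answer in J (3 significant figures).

Step 1 (isothermal): W = P₁V₁ ln(V₂/V₁) = (6512) ln(93.4/32.4) = 6895 J.
After step 1: P = 69.73 kPa, V = 93.4 L, T = 296 K.
Step 2 (adiabatic): W = (P₁V₁ − P₂V₂)/(γ−1) = (6512 − 5174)/0.4 = 3346 J.
W_total = 6895 + 3346 = 10241 J.

W_total ≈ 10200 J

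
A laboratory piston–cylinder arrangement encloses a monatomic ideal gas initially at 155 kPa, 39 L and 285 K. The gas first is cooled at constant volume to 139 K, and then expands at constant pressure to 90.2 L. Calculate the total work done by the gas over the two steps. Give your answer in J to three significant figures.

Step 1 (isochoric): W = 0 (constant volume).
After step 1: P = 75.6 kPa (V unchanged).
Step 2 (isobaric): W = PΔV = (75.6 kPa)(90.2 − 39 L) = 3871 J.
W_total = 0 + 3871 = 3871 J.

W_total ≈ 3870 J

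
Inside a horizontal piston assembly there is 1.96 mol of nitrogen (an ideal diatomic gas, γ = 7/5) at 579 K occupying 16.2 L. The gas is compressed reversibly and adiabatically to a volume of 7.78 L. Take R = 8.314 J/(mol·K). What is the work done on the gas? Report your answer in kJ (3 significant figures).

Adiabatic: TV^(γ−1) = const with γ = 7/5.
T₂ = T₁ (V₁/V₂)^(γ−1) = 579 × (16.2/7.78)^0.4 = 579 × 1.341 = 776.4 K.
W_by = nCᵥ(T₁ − T₂) = (1.96)(20.79)(579 − 776.4) = -8042 J.
Work on gas = −W_by = 8042 J.

W ≈ 8.04 kJ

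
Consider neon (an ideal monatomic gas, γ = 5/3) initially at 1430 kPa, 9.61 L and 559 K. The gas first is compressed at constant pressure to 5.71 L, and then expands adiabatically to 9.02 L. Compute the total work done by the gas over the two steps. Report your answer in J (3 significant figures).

W_total ≈ -2360 J

Step 1 (isobaric): W = PΔV = (1430 kPa)(5.71 − 9.61 L) = -5577 J.
After step 1: P = 1430 kPa, V = 5.71 L, T = 332.1 K.
Step 2 (adiabatic): W = (P₁V₁ − P₂V₂)/(γ−1) = (8165 − 6020)/0.667 = 3218 J.
W_total = -5577 + 3218 = -2359 J.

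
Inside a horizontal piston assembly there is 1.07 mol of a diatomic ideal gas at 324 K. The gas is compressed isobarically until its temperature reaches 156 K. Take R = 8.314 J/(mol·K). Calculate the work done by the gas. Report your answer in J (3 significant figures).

W ≈ -1490 J

Isobaric: W = P ΔV = nR ΔT.
W = (1.07)(8.314)(156 − 324) = -1495 J.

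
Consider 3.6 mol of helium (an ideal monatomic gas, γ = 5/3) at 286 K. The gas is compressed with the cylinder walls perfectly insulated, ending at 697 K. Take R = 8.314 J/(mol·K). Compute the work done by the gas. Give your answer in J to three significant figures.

Adiabatic ⇒ Q = 0, so W_by = −ΔU = nCᵥ(T₁ − T₂).
Cᵥ = 3R/2 = 12.47 J/(mol·K).
W = (3.6)(12.47)(286 − 697) = -18452 J.

W ≈ -18500 J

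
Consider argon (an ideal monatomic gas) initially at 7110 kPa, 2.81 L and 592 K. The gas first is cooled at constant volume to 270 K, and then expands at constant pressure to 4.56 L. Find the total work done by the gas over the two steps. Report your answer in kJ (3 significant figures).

Step 1 (isochoric): W = 0 (constant volume).
After step 1: P = 3243 kPa (V unchanged).
Step 2 (isobaric): W = PΔV = (3243 kPa)(4.56 − 2.81 L) = 5675 J.
W_total = 0 + 5675 = 5675 J.

W_total ≈ 5.67 kJ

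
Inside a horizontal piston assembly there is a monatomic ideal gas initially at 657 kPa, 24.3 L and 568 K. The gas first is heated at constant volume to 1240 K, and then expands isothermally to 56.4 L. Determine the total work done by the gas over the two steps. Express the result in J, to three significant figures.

W_total ≈ 29300 J

Step 1 (isochoric): W = 0 (constant volume).
After step 1: P = 1434 kPa (V unchanged).
Step 2 (isothermal): W = P₁V₁ ln(V₂/V₁) = (34853) ln(56.4/24.3) = 29346 J.
W_total = 0 + 29346 = 29346 J.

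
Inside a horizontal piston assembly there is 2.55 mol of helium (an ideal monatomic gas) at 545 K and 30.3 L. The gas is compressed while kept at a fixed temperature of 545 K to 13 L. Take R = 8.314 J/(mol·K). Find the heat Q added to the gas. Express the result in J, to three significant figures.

Isothermal ⇒ ΔU = 0, so Q = W = nRT ln(V₂/V₁).
Q = (2.55)(8.314)(545) ln(13/30.3) = 11554 × -0.8462 = -9777 J.

Q ≈ -9780 J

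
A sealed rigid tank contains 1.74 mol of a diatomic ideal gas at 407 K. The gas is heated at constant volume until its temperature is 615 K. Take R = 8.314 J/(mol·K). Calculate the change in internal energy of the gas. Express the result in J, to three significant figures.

ΔU ≈ 7520 J

Constant volume ⇒ W = 0, so Q = ΔU = nCᵥΔT with Cᵥ = 5R/2 = 20.79 J/(mol·K).
ΔU = (1.74)(20.79)(615 − 407) = 7523 J.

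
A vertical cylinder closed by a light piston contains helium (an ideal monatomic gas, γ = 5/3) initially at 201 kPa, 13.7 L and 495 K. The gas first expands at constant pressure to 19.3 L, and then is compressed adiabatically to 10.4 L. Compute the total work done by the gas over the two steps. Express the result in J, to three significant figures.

W_total ≈ -1840 J

Step 1 (isobaric): W = PΔV = (201 kPa)(19.3 − 13.7 L) = 1126 J.
After step 1: P = 201 kPa, V = 19.3 L, T = 697.3 K.
Step 2 (adiabatic): W = (P₁V₁ − P₂V₂)/(γ−1) = (3879 − 5858)/0.667 = -2968 J.
W_total = 1126 − 2968 = -1843 J.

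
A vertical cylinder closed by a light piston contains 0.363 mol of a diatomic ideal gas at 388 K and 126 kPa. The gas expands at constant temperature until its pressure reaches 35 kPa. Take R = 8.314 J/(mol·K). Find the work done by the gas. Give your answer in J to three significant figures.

W ≈ 1500 J

Isothermal process: W = nRT ln(V₂/V₁) = nRT ln(P₁/P₂).
W = (0.363)(8.314)(388) × ln(126/35)
  = 1171 × ln(3.6) = 1171 × 1.281
W_by_gas = 1500 J.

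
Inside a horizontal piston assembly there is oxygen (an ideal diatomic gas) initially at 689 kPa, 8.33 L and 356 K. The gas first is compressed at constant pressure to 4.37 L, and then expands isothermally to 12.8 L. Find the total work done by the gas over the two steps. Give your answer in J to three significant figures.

W_total ≈ 507 J

Step 1 (isobaric): W = PΔV = (689 kPa)(4.37 − 8.33 L) = -2728 J.
After step 1: P = 689 kPa, V = 4.37 L, T = 186.8 K.
Step 2 (isothermal): W = P₁V₁ ln(V₂/V₁) = (3011) ln(12.8/4.37) = 3236 J.
W_total = -2728 + 3236 = 507.4 J.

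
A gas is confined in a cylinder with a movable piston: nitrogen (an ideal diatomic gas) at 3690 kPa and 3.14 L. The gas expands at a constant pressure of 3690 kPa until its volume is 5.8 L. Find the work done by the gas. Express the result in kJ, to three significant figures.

Isobaric: W = P ΔV.
W = (3690 kPa)(5.8 − 3.14 L) = (3690)(2.66) = 9815 J.

W ≈ 9.82 kJ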